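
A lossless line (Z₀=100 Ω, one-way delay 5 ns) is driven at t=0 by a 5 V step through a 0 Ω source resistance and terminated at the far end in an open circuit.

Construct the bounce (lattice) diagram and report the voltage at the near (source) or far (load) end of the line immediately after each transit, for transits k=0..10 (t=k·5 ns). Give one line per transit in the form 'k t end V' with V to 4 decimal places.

0 0 source 5.0000
1 5 load 10.0000
2 10 source 5.0000
3 15 load 0.0000
4 20 source 5.0000
5 25 load 10.0000
6 30 source 5.0000
7 35 load 0.0000
8 40 source 5.0000
9 45 load 10.0000
10 50 source 5.0000

Γ_L=1.000000, Γ_S=-1.000000; launch V₁=5·100/100=5.000000
k=0 src: V=5.0000
k=1 load: inc=5.000000, refl=5.000000·1.000000=5.0000; V=0.000000+5.000000+5.000000=10.0000
k=2 src: inc=5.000000, refl=5.000000·-1.000000=-5.0000; V=5.000000+5.000000+-5.000000=5.0000
k=3 load: inc=-5.000000, refl=-5.000000·1.000000=-5.0000; V=10.000000+-5.000000+-5.000000=0.0000
k=4 src: inc=-5.000000, refl=-5.000000·-1.000000=5.0000; V=5.000000+-5.000000+5.000000=5.0000
k=5 load: inc=5.000000, refl=5.000000·1.000000=5.0000; V=0.000000+5.000000+5.000000=10.0000
k=6 src: inc=5.000000, refl=5.000000·-1.000000=-5.0000; V=5.000000+5.000000+-5.000000=5.0000
k=7 load: inc=-5.000000, refl=-5.000000·1.000000=-5.0000; V=10.000000+-5.000000+-5.000000=0.0000
k=8 src: inc=-5.000000, refl=-5.000000·-1.000000=5.0000; V=5.000000+-5.000000+5.000000=5.0000
k=9 load: inc=5.000000, refl=5.000000·1.000000=5.0000; V=0.000000+5.000000+5.000000=10.0000
k=10 src: inc=5.000000, refl=5.000000·-1.000000=-5.0000; V=5.000000+5.000000+-5.000000=5.0000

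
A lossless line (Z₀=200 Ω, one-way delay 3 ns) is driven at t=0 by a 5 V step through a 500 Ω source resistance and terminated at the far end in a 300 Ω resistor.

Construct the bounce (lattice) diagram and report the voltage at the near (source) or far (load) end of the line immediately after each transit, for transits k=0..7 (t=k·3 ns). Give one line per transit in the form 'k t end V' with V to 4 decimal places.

Γ_L=0.200000, Γ_S=0.428571; launch V₁=5·200/700=1.428571
k=0 src: V=1.4286
k=1 load: inc=1.428571, refl=1.428571·0.200000=0.2857; V=0.000000+1.428571+0.285714=1.7143
k=2 src: inc=0.285714, refl=0.285714·0.428571=0.1224; V=1.428571+0.285714+0.122449=1.8367
k=3 load: inc=0.122449, refl=0.122449·0.200000=0.0245; V=1.714286+0.122449+0.024490=1.8612
k=4 src: inc=0.024490, refl=0.024490·0.428571=0.0105; V=1.836735+0.024490+0.010496=1.8717
k=5 load: inc=0.010496, refl=0.010496·0.200000=0.0021; V=1.861224+0.010496+0.002099=1.8738
k=6 src: inc=0.002099, refl=0.002099·0.428571=0.0009; V=1.871720+0.002099+0.000900=1.8747
k=7 load: inc=0.000900, refl=0.000900·0.200000=0.0002; V=1.873819+0.000900+0.000180=1.8749

0 0 source 1.4286
1 3 load 1.7143
2 6 source 1.8367
3 9 load 1.8612
4 12 source 1.8717
5 15 load 1.8738
6 18 source 1.8747
7 21 load 1.8749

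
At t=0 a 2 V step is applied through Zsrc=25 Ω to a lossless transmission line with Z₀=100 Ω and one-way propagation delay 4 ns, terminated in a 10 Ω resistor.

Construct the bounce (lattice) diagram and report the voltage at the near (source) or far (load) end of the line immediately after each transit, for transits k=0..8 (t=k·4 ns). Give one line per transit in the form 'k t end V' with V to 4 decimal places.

Γ_L=-0.818182, Γ_S=-0.600000; launch V₁=2·100/125=1.600000
k=0 src: V=1.6000
k=1 load: inc=1.600000, refl=1.600000·-0.818182=-1.3091; V=0.000000+1.600000+-1.309091=0.2909
k=2 src: inc=-1.309091, refl=-1.309091·-0.600000=0.7855; V=1.600000+-1.309091+0.785455=1.0764
k=3 load: inc=0.785455, refl=0.785455·-0.818182=-0.6426; V=0.290909+0.785455+-0.642645=0.4337
k=4 src: inc=-0.642645, refl=-0.642645·-0.600000=0.3856; V=1.076364+-0.642645+0.385587=0.8193
k=5 load: inc=0.385587, refl=0.385587·-0.818182=-0.3155; V=0.433719+0.385587+-0.315480=0.5038
k=6 src: inc=-0.315480, refl=-0.315480·-0.600000=0.1893; V=0.819306+-0.315480+0.189288=0.6931
k=7 load: inc=0.189288, refl=0.189288·-0.818182=-0.1549; V=0.503826+0.189288+-0.154872=0.5382
k=8 src: inc=-0.154872, refl=-0.154872·-0.600000=0.0929; V=0.693114+-0.154872+0.092923=0.6312

0 0 source 1.6000
1 4 load 0.2909
2 8 source 1.0764
3 12 load 0.4337
4 16 source 0.8193
5 20 load 0.5038
6 24 source 0.6931
7 28 load 0.5382
8 32 source 0.6312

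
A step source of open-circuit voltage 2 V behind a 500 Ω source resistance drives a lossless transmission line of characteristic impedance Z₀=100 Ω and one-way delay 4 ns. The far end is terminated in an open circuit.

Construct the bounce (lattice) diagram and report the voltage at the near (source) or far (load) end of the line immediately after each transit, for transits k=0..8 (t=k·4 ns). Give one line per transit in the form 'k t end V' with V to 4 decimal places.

0 0 source 0.3333
1 4 load 0.6667
2 8 source 0.8889
3 12 load 1.1111
4 16 source 1.2593
5 20 load 1.4074
6 24 source 1.5062
7 28 load 1.6049
8 32 source 1.6708

Γ_L=1.000000, Γ_S=0.666667; launch V₁=2·100/600=0.333333
k=0 src: V=0.3333
k=1 load: inc=0.333333, refl=0.333333·1.000000=0.3333; V=0.000000+0.333333+0.333333=0.6667
k=2 src: inc=0.333333, refl=0.333333·0.666667=0.2222; V=0.333333+0.333333+0.222222=0.8889
k=3 load: inc=0.222222, refl=0.222222·1.000000=0.2222; V=0.666667+0.222222+0.222222=1.1111
k=4 src: inc=0.222222, refl=0.222222·0.666667=0.1481; V=0.888889+0.222222+0.148148=1.2593
k=5 load: inc=0.148148, refl=0.148148·1.000000=0.1481; V=1.111111+0.148148+0.148148=1.4074
k=6 src: inc=0.148148, refl=0.148148·0.666667=0.0988; V=1.259259+0.148148+0.098765=1.5062
k=7 load: inc=0.098765, refl=0.098765·1.000000=0.0988; V=1.407407+0.098765+0.098765=1.6049
k=8 src: inc=0.098765, refl=0.098765·0.666667=0.0658; V=1.506173+0.098765+0.065844=1.6708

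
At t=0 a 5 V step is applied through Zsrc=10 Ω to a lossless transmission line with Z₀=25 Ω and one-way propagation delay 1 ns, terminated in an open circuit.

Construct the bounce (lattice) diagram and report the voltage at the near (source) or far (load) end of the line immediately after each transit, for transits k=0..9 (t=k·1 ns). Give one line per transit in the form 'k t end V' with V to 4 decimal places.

0 0 source 3.5714
1 1 load 7.1429
2 2 source 5.6122
3 3 load 4.0816
4 4 source 4.7376
5 5 load 5.3936
6 6 source 5.1125
7 7 load 4.8313
8 8 source 4.9518
9 9 load 5.0723

Γ_L=1.000000, Γ_S=-0.428571; launch V₁=5·25/35=3.571429
k=0 src: V=3.5714
k=1 load: inc=3.571429, refl=3.571429·1.000000=3.5714; V=0.000000+3.571429+3.571429=7.1429
k=2 src: inc=3.571429, refl=3.571429·-0.428571=-1.5306; V=3.571429+3.571429+-1.530612=5.6122
k=3 load: inc=-1.530612, refl=-1.530612·1.000000=-1.5306; V=7.142857+-1.530612+-1.530612=4.0816
k=4 src: inc=-1.530612, refl=-1.530612·-0.428571=0.6560; V=5.612245+-1.530612+0.655977=4.7376
k=5 load: inc=0.655977, refl=0.655977·1.000000=0.6560; V=4.081633+0.655977+0.655977=5.3936
k=6 src: inc=0.655977, refl=0.655977·-0.428571=-0.2811; V=4.737609+0.655977+-0.281133=5.1125
k=7 load: inc=-0.281133, refl=-0.281133·1.000000=-0.2811; V=5.393586+-0.281133+-0.281133=4.8313
k=8 src: inc=-0.281133, refl=-0.281133·-0.428571=0.1205; V=5.112453+-0.281133+0.120486=4.9518
k=9 load: inc=0.120486, refl=0.120486·1.000000=0.1205; V=4.831320+0.120486+0.120486=5.0723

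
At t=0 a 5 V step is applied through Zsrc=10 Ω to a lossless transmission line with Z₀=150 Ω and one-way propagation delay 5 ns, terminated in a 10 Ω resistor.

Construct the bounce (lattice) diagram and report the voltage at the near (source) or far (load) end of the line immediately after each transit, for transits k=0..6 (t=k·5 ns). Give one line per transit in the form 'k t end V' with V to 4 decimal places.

0 0 source 4.6875
1 5 load 0.5859
2 10 source 4.1748
3 15 load 1.0345
4 20 source 3.7823
5 25 load 1.3780
6 30 source 3.4817

Γ_L=-0.875000, Γ_S=-0.875000; launch V₁=5·150/160=4.687500
k=0 src: V=4.6875
k=1 load: inc=4.687500, refl=4.687500·-0.875000=-4.1016; V=0.000000+4.687500+-4.101562=0.5859
k=2 src: inc=-4.101562, refl=-4.101562·-0.875000=3.5889; V=4.687500+-4.101562+3.588867=4.1748
k=3 load: inc=3.588867, refl=3.588867·-0.875000=-3.1403; V=0.585938+3.588867+-3.140259=1.0345
k=4 src: inc=-3.140259, refl=-3.140259·-0.875000=2.7477; V=4.174805+-3.140259+2.747726=3.7823
k=5 load: inc=2.747726, refl=2.747726·-0.875000=-2.4043; V=1.034546+2.747726+-2.404261=1.3780
k=6 src: inc=-2.404261, refl=-2.404261·-0.875000=2.1037; V=3.782272+-2.404261+2.103728=3.4817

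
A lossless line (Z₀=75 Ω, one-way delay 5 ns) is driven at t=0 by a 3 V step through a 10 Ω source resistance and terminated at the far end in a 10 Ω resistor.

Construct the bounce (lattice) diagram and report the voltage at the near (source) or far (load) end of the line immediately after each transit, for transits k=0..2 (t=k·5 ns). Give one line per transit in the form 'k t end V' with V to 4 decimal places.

Γ_L=-0.764706, Γ_S=-0.764706; launch V₁=3·75/85=2.647059
k=0 src: V=2.6471
k=1 load: inc=2.647059, refl=2.647059·-0.764706=-2.0242; V=0.000000+2.647059+-2.024221=0.6228
k=2 src: inc=-2.024221, refl=-2.024221·-0.764706=1.5479; V=2.647059+-2.024221+1.547934=2.1708

0 0 source 2.6471
1 5 load 0.6228
2 10 source 2.1708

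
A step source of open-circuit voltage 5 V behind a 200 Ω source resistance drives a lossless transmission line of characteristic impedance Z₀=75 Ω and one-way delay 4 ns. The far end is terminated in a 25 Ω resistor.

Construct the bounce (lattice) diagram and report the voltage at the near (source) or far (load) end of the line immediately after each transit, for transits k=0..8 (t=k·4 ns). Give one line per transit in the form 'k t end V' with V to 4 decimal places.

0 0 source 1.3636
1 4 load 0.6818
2 8 source 0.3719
3 12 load 0.5269
4 16 source 0.5973
5 20 load 0.5621
6 24 source 0.5461
7 28 load 0.5541
8 32 source 0.5577

Γ_L=-0.500000, Γ_S=0.454545; launch V₁=5·75/275=1.363636
k=0 src: V=1.3636
k=1 load: inc=1.363636, refl=1.363636·-0.500000=-0.6818; V=0.000000+1.363636+-0.681818=0.6818
k=2 src: inc=-0.681818, refl=-0.681818·0.454545=-0.3099; V=1.363636+-0.681818+-0.309917=0.3719
k=3 load: inc=-0.309917, refl=-0.309917·-0.500000=0.1550; V=0.681818+-0.309917+0.154959=0.5269
k=4 src: inc=0.154959, refl=0.154959·0.454545=0.0704; V=0.371901+0.154959+0.070436=0.5973
k=5 load: inc=0.070436, refl=0.070436·-0.500000=-0.0352; V=0.526860+0.070436+-0.035218=0.5621
k=6 src: inc=-0.035218, refl=-0.035218·0.454545=-0.0160; V=0.597295+-0.035218+-0.016008=0.5461
k=7 load: inc=-0.016008, refl=-0.016008·-0.500000=0.0080; V=0.562077+-0.016008+0.008004=0.5541
k=8 src: inc=0.008004, refl=0.008004·0.454545=0.0036; V=0.546069+0.008004+0.003638=0.5577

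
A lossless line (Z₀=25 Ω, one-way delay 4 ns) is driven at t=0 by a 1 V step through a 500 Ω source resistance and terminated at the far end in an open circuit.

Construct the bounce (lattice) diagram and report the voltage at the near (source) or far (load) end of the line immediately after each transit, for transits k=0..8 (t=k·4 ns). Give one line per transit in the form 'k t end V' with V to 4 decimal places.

Γ_L=1.000000, Γ_S=0.904762; launch V₁=1·25/525=0.047619
k=0 src: V=0.0476
k=1 load: inc=0.047619, refl=0.047619·1.000000=0.0476; V=0.000000+0.047619+0.047619=0.0952
k=2 src: inc=0.047619, refl=0.047619·0.904762=0.0431; V=0.047619+0.047619+0.043084=0.1383
k=3 load: inc=0.043084, refl=0.043084·1.000000=0.0431; V=0.095238+0.043084+0.043084=0.1814
k=4 src: inc=0.043084, refl=0.043084·0.904762=0.0390; V=0.138322+0.043084+0.038981=0.2204
k=5 load: inc=0.038981, refl=0.038981·1.000000=0.0390; V=0.181406+0.038981+0.038981=0.2594
k=6 src: inc=0.038981, refl=0.038981·0.904762=0.0353; V=0.220387+0.038981+0.035268=0.2946
k=7 load: inc=0.035268, refl=0.035268·1.000000=0.0353; V=0.259367+0.035268+0.035268=0.3299
k=8 src: inc=0.035268, refl=0.035268·0.904762=0.0319; V=0.294635+0.035268+0.031909=0.3618

0 0 source 0.0476
1 4 load 0.0952
2 8 source 0.1383
3 12 load 0.1814
4 16 source 0.2204
5 20 load 0.2594
6 24 source 0.2946
7 28 load 0.3299
8 32 source 0.3618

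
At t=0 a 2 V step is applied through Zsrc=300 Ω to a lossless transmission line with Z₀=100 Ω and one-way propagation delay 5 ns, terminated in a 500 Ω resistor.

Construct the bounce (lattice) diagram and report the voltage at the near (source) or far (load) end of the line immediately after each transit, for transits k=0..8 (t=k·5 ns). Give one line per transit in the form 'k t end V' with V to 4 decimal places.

Γ_L=0.666667, Γ_S=0.500000; launch V₁=2·100/400=0.500000
k=0 src: V=0.5000
k=1 load: inc=0.500000, refl=0.500000·0.666667=0.3333; V=0.000000+0.500000+0.333333=0.8333
k=2 src: inc=0.333333, refl=0.333333·0.500000=0.1667; V=0.500000+0.333333+0.166667=1.0000
k=3 load: inc=0.166667, refl=0.166667·0.666667=0.1111; V=0.833333+0.166667+0.111111=1.1111
k=4 src: inc=0.111111, refl=0.111111·0.500000=0.0556; V=1.000000+0.111111+0.055556=1.1667
k=5 load: inc=0.055556, refl=0.055556·0.666667=0.0370; V=1.111111+0.055556+0.037037=1.2037
k=6 src: inc=0.037037, refl=0.037037·0.500000=0.0185; V=1.166667+0.037037+0.018519=1.2222
k=7 load: inc=0.018519, refl=0.018519·0.666667=0.0123; V=1.203704+0.018519+0.012346=1.2346
k=8 src: inc=0.012346, refl=0.012346·0.500000=0.0062; V=1.222222+0.012346+0.006173=1.2407

0 0 source 0.5000
1 5 load 0.8333
2 10 source 1.0000
3 15 load 1.1111
4 20 source 1.1667
5 25 load 1.2037
6 30 source 1.2222
7 35 load 1.2346
8 40 source 1.2407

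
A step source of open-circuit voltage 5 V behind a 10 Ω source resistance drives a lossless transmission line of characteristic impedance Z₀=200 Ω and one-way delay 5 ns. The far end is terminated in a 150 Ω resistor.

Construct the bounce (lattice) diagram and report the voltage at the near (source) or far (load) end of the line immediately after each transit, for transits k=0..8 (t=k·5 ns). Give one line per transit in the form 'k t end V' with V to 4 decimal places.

Γ_L=-0.142857, Γ_S=-0.904762; launch V₁=5·200/210=4.761905
k=0 src: V=4.7619
k=1 load: inc=4.761905, refl=4.761905·-0.142857=-0.6803; V=0.000000+4.761905+-0.680272=4.0816
k=2 src: inc=-0.680272, refl=-0.680272·-0.904762=0.6155; V=4.761905+-0.680272+0.615484=4.6971
k=3 load: inc=0.615484, refl=0.615484·-0.142857=-0.0879; V=4.081633+0.615484+-0.087926=4.6092
k=4 src: inc=-0.087926, refl=-0.087926·-0.904762=0.0796; V=4.697117+-0.087926+0.079552=4.6887
k=5 load: inc=0.079552, refl=0.079552·-0.142857=-0.0114; V=4.609191+0.079552+-0.011365=4.6774
k=6 src: inc=-0.011365, refl=-0.011365·-0.904762=0.0103; V=4.688743+-0.011365+0.010282=4.6877
k=7 load: inc=0.010282, refl=0.010282·-0.142857=-0.0015; V=4.677378+0.010282+-0.001469=4.6862
k=8 src: inc=-0.001469, refl=-0.001469·-0.904762=0.0013; V=4.687661+-0.001469+0.001329=4.6875

0 0 source 4.7619
1 5 load 4.0816
2 10 source 4.6971
3 15 load 4.6092
4 20 source 4.6887
5 25 load 4.6774
6 30 source 4.6877
7 35 load 4.6862
8 40 source 4.6875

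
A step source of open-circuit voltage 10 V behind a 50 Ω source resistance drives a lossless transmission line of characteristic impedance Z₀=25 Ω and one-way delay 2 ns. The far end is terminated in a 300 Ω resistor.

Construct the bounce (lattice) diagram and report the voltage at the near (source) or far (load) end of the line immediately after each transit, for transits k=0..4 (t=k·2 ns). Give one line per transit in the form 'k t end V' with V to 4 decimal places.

Γ_L=0.846154, Γ_S=0.333333; launch V₁=10·25/75=3.333333
k=0 src: V=3.3333
k=1 load: inc=3.333333, refl=3.333333·0.846154=2.8205; V=0.000000+3.333333+2.820513=6.1538
k=2 src: inc=2.820513, refl=2.820513·0.333333=0.9402; V=3.333333+2.820513+0.940171=7.0940
k=3 load: inc=0.940171, refl=0.940171·0.846154=0.7955; V=6.153846+0.940171+0.795529=7.8895
k=4 src: inc=0.795529, refl=0.795529·0.333333=0.2652; V=7.094017+0.795529+0.265176=8.1547

0 0 source 3.3333
1 2 load 6.1538
2 4 source 7.0940
3 6 load 7.8895
4 8 source 8.1547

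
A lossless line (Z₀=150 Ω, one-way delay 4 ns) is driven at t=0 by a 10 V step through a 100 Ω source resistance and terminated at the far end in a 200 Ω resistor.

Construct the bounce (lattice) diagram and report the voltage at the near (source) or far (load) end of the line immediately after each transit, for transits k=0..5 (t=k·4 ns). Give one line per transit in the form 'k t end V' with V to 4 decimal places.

Γ_L=0.142857, Γ_S=-0.200000; launch V₁=10·150/250=6.000000
k=0 src: V=6.0000
k=1 load: inc=6.000000, refl=6.000000·0.142857=0.8571; V=0.000000+6.000000+0.857143=6.8571
k=2 src: inc=0.857143, refl=0.857143·-0.200000=-0.1714; V=6.000000+0.857143+-0.171429=6.6857
k=3 load: inc=-0.171429, refl=-0.171429·0.142857=-0.0245; V=6.857143+-0.171429+-0.024490=6.6612
k=4 src: inc=-0.024490, refl=-0.024490·-0.200000=0.0049; V=6.685714+-0.024490+0.004898=6.6661
k=5 load: inc=0.004898, refl=0.004898·0.142857=0.0007; V=6.661224+0.004898+0.000700=6.6668

0 0 source 6.0000
1 4 load 6.8571
2 8 source 6.6857
3 12 load 6.6612
4 16 source 6.6661
5 20 load 6.6668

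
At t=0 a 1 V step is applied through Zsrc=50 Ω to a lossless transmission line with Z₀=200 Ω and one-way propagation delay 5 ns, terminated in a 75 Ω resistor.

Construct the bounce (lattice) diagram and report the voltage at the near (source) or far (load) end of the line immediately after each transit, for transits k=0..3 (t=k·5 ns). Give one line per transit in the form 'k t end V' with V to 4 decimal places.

Γ_L=-0.454545, Γ_S=-0.600000; launch V₁=1·200/250=0.800000
k=0 src: V=0.8000
k=1 load: inc=0.800000, refl=0.800000·-0.454545=-0.3636; V=0.000000+0.800000+-0.363636=0.4364
k=2 src: inc=-0.363636, refl=-0.363636·-0.600000=0.2182; V=0.800000+-0.363636+0.218182=0.6545
k=3 load: inc=0.218182, refl=0.218182·-0.454545=-0.0992; V=0.436364+0.218182+-0.099174=0.5554

0 0 source 0.8000
1 5 load 0.4364
2 10 source 0.6545
3 15 load 0.5554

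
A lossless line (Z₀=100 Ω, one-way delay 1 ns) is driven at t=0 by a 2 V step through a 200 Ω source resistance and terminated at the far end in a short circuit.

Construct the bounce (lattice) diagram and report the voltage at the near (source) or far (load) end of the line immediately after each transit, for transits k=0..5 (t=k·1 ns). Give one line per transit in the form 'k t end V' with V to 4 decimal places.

Γ_L=-1.000000, Γ_S=0.333333; launch V₁=2·100/300=0.666667
k=0 src: V=0.6667
k=1 load: inc=0.666667, refl=0.666667·-1.000000=-0.6667; V=0.000000+0.666667+-0.666667=0.0000
k=2 src: inc=-0.666667, refl=-0.666667·0.333333=-0.2222; V=0.666667+-0.666667+-0.222222=-0.2222
k=3 load: inc=-0.222222, refl=-0.222222·-1.000000=0.2222; V=0.000000+-0.222222+0.222222=0.0000
k=4 src: inc=0.222222, refl=0.222222·0.333333=0.0741; V=-0.222222+0.222222+0.074074=0.0741
k=5 load: inc=0.074074, refl=0.074074·-1.000000=-0.0741; V=0.000000+0.074074+-0.074074=0.0000

0 0 source 0.6667
1 1 load 0.0000
2 2 source -0.2222
3 3 load 0.0000
4 4 source 0.0741
5 5 load 0.0000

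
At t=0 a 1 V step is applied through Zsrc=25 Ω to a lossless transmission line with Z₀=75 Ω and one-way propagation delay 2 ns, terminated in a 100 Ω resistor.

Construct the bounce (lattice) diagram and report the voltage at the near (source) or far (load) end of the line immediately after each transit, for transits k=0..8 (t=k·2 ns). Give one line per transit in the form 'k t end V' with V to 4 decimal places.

0 0 source 0.7500
1 2 load 0.8571
2 4 source 0.8036
3 6 load 0.7959
4 8 source 0.7997
5 10 load 0.8003
6 12 source 0.8000
7 14 load 0.8000
8 16 source 0.8000

Γ_L=0.142857, Γ_S=-0.500000; launch V₁=1·75/100=0.750000
k=0 src: V=0.7500
k=1 load: inc=0.750000, refl=0.750000·0.142857=0.1071; V=0.000000+0.750000+0.107143=0.8571
k=2 src: inc=0.107143, refl=0.107143·-0.500000=-0.0536; V=0.750000+0.107143+-0.053571=0.8036
k=3 load: inc=-0.053571, refl=-0.053571·0.142857=-0.0077; V=0.857143+-0.053571+-0.007653=0.7959
k=4 src: inc=-0.007653, refl=-0.007653·-0.500000=0.0038; V=0.803571+-0.007653+0.003827=0.7997
k=5 load: inc=0.003827, refl=0.003827·0.142857=0.0005; V=0.795918+0.003827+0.000547=0.8003
k=6 src: inc=0.000547, refl=0.000547·-0.500000=-0.0003; V=0.799745+0.000547+-0.000273=0.8000
k=7 load: inc=-0.000273, refl=-0.000273·0.142857=-0.0000; V=0.800292+-0.000273+-0.000039=0.8000
k=8 src: inc=-0.000039, refl=-0.000039·-0.500000=0.0000; V=0.800018+-0.000039+0.000020=0.8000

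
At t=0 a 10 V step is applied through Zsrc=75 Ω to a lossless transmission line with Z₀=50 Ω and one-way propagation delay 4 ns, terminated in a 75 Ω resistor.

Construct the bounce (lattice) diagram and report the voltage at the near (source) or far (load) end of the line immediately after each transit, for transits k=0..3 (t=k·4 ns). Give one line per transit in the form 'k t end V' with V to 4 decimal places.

0 0 source 4.0000
1 4 load 4.8000
2 8 source 4.9600
3 12 load 4.9920

Γ_L=0.200000, Γ_S=0.200000; launch V₁=10·50/125=4.000000
k=0 src: V=4.0000
k=1 load: inc=4.000000, refl=4.000000·0.200000=0.8000; V=0.000000+4.000000+0.800000=4.8000
k=2 src: inc=0.800000, refl=0.800000·0.200000=0.1600; V=4.000000+0.800000+0.160000=4.9600
k=3 load: inc=0.160000, refl=0.160000·0.200000=0.0320; V=4.800000+0.160000+0.032000=4.9920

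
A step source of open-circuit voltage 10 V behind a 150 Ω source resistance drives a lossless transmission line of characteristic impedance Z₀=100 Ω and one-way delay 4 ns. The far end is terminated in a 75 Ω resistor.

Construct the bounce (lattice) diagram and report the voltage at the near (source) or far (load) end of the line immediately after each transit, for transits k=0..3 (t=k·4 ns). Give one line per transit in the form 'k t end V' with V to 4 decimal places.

Γ_L=-0.142857, Γ_S=0.200000; launch V₁=10·100/250=4.000000
k=0 src: V=4.0000
k=1 load: inc=4.000000, refl=4.000000·-0.142857=-0.5714; V=0.000000+4.000000+-0.571429=3.4286
k=2 src: inc=-0.571429, refl=-0.571429·0.200000=-0.1143; V=4.000000+-0.571429+-0.114286=3.3143
k=3 load: inc=-0.114286, refl=-0.114286·-0.142857=0.0163; V=3.428571+-0.114286+0.016327=3.3306

0 0 source 4.0000
1 4 load 3.4286
2 8 source 3.3143
3 12 load 3.3306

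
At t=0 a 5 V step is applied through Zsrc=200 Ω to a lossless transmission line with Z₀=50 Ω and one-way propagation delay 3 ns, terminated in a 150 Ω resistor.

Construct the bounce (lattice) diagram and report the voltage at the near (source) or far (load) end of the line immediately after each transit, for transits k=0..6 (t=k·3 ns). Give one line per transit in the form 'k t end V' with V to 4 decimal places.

0 0 source 1.0000
1 3 load 1.5000
2 6 source 1.8000
3 9 load 1.9500
4 12 source 2.0400
5 15 load 2.0850
6 18 source 2.1120

Γ_L=0.500000, Γ_S=0.600000; launch V₁=5·50/250=1.000000
k=0 src: V=1.0000
k=1 load: inc=1.000000, refl=1.000000·0.500000=0.5000; V=0.000000+1.000000+0.500000=1.5000
k=2 src: inc=0.500000, refl=0.500000·0.600000=0.3000; V=1.000000+0.500000+0.300000=1.8000
k=3 load: inc=0.300000, refl=0.300000·0.500000=0.1500; V=1.500000+0.300000+0.150000=1.9500
k=4 src: inc=0.150000, refl=0.150000·0.600000=0.0900; V=1.800000+0.150000+0.090000=2.0400
k=5 load: inc=0.090000, refl=0.090000·0.500000=0.0450; V=1.950000+0.090000+0.045000=2.0850
k=6 src: inc=0.045000, refl=0.045000·0.600000=0.0270; V=2.040000+0.045000+0.027000=2.1120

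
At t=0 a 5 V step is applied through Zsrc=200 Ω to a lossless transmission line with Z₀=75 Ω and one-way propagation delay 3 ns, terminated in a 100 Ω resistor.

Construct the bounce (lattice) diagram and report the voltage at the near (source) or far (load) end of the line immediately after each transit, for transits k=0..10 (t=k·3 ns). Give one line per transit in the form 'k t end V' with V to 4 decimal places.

0 0 source 1.3636
1 3 load 1.5584
2 6 source 1.6470
3 9 load 1.6596
4 12 source 1.6654
5 15 load 1.6662
6 18 source 1.6666
7 21 load 1.6666
8 24 source 1.6667
9 27 load 1.6667
10 30 source 1.6667

Γ_L=0.142857, Γ_S=0.454545; launch V₁=5·75/275=1.363636
k=0 src: V=1.3636
k=1 load: inc=1.363636, refl=1.363636·0.142857=0.1948; V=0.000000+1.363636+0.194805=1.5584
k=2 src: inc=0.194805, refl=0.194805·0.454545=0.0885; V=1.363636+0.194805+0.088548=1.6470
k=3 load: inc=0.088548, refl=0.088548·0.142857=0.0126; V=1.558442+0.088548+0.012650=1.6596
k=4 src: inc=0.012650, refl=0.012650·0.454545=0.0057; V=1.646989+0.012650+0.005750=1.6654
k=5 load: inc=0.005750, refl=0.005750·0.142857=0.0008; V=1.659639+0.005750+0.000821=1.6662
k=6 src: inc=0.000821, refl=0.000821·0.454545=0.0004; V=1.665389+0.000821+0.000373=1.6666
k=7 load: inc=0.000373, refl=0.000373·0.142857=0.0001; V=1.666210+0.000373+0.000053=1.6666
k=8 src: inc=0.000053, refl=0.000053·0.454545=0.0000; V=1.666584+0.000053+0.000024=1.6667
k=9 load: inc=0.000024, refl=0.000024·0.142857=0.0000; V=1.666637+0.000024+0.000003=1.6667
k=10 src: inc=0.000003, refl=0.000003·0.454545=0.0000; V=1.666661+0.000003+0.000002=1.6667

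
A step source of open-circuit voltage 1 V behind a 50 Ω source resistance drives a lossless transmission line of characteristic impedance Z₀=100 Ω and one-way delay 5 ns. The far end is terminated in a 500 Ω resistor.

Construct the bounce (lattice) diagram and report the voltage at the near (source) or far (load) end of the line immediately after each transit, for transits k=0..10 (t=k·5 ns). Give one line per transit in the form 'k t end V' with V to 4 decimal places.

0 0 source 0.6667
1 5 load 1.1111
2 10 source 0.9630
3 15 load 0.8642
4 20 source 0.8971
5 25 load 0.9191
6 30 source 0.9118
7 35 load 0.9069
8 40 source 0.9085
9 45 load 0.9096
10 50 source 0.9092

Γ_L=0.666667, Γ_S=-0.333333; launch V₁=1·100/150=0.666667
k=0 src: V=0.6667
k=1 load: inc=0.666667, refl=0.666667·0.666667=0.4444; V=0.000000+0.666667+0.444444=1.1111
k=2 src: inc=0.444444, refl=0.444444·-0.333333=-0.1481; V=0.666667+0.444444+-0.148148=0.9630
k=3 load: inc=-0.148148, refl=-0.148148·0.666667=-0.0988; V=1.111111+-0.148148+-0.098765=0.8642
k=4 src: inc=-0.098765, refl=-0.098765·-0.333333=0.0329; V=0.962963+-0.098765+0.032922=0.8971
k=5 load: inc=0.032922, refl=0.032922·0.666667=0.0219; V=0.864198+0.032922+0.021948=0.9191
k=6 src: inc=0.021948, refl=0.021948·-0.333333=-0.0073; V=0.897119+0.021948+-0.007316=0.9118
k=7 load: inc=-0.007316, refl=-0.007316·0.666667=-0.0049; V=0.919067+-0.007316+-0.004877=0.9069
k=8 src: inc=-0.004877, refl=-0.004877·-0.333333=0.0016; V=0.911751+-0.004877+0.001626=0.9085
k=9 load: inc=0.001626, refl=0.001626·0.666667=0.0011; V=0.906874+0.001626+0.001084=0.9096
k=10 src: inc=0.001084, refl=0.001084·-0.333333=-0.0004; V=0.908500+0.001084+-0.000361=0.9092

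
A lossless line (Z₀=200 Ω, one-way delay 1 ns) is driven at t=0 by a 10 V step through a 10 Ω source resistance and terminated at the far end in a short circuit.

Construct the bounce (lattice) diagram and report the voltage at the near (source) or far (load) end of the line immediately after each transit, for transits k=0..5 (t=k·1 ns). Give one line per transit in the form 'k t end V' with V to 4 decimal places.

Γ_L=-1.000000, Γ_S=-0.904762; launch V₁=10·200/210=9.523810
k=0 src: V=9.5238
k=1 load: inc=9.523810, refl=9.523810·-1.000000=-9.5238; V=0.000000+9.523810+-9.523810=0.0000
k=2 src: inc=-9.523810, refl=-9.523810·-0.904762=8.6168; V=9.523810+-9.523810+8.616780=8.6168
k=3 load: inc=8.616780, refl=8.616780·-1.000000=-8.6168; V=0.000000+8.616780+-8.616780=0.0000
k=4 src: inc=-8.616780, refl=-8.616780·-0.904762=7.7961; V=8.616780+-8.616780+7.796134=7.7961
k=5 load: inc=7.796134, refl=7.796134·-1.000000=-7.7961; V=0.000000+7.796134+-7.796134=0.0000

0 0 source 9.5238
1 1 load 0.0000
2 2 source 8.6168
3 3 load 0.0000
4 4 source 7.7961
5 5 load 0.0000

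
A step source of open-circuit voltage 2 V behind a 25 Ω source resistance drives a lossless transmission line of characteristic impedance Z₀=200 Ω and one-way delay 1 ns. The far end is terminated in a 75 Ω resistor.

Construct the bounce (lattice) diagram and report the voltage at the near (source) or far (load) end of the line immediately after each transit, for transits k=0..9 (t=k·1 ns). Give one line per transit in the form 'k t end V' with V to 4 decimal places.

0 0 source 1.7778
1 1 load 0.9697
2 2 source 1.5982
3 3 load 1.3125
4 4 source 1.5347
5 5 load 1.4337
6 6 source 1.5123
7 7 load 1.4766
8 8 source 1.5043
9 9 load 1.4917

Γ_L=-0.454545, Γ_S=-0.777778; launch V₁=2·200/225=1.777778
k=0 src: V=1.7778
k=1 load: inc=1.777778, refl=1.777778·-0.454545=-0.8081; V=0.000000+1.777778+-0.808081=0.9697
k=2 src: inc=-0.808081, refl=-0.808081·-0.777778=0.6285; V=1.777778+-0.808081+0.628507=1.5982
k=3 load: inc=0.628507, refl=0.628507·-0.454545=-0.2857; V=0.969697+0.628507+-0.285685=1.3125
k=4 src: inc=-0.285685, refl=-0.285685·-0.777778=0.2222; V=1.598204+-0.285685+0.222200=1.5347
k=5 load: inc=0.222200, refl=0.222200·-0.454545=-0.1010; V=1.312519+0.222200+-0.101000=1.4337
k=6 src: inc=-0.101000, refl=-0.101000·-0.777778=0.0786; V=1.534719+-0.101000+0.078555=1.5123
k=7 load: inc=0.078555, refl=0.078555·-0.454545=-0.0357; V=1.433719+0.078555+-0.035707=1.4766
k=8 src: inc=-0.035707, refl=-0.035707·-0.777778=0.0278; V=1.512274+-0.035707+0.027772=1.5043
k=9 load: inc=0.027772, refl=0.027772·-0.454545=-0.0126; V=1.476567+0.027772+-0.012624=1.4917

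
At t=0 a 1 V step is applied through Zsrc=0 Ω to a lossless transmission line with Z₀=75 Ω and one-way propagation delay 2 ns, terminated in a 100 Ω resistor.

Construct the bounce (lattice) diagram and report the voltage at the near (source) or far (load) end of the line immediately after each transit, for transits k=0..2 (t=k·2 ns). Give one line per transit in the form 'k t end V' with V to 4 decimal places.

0 0 source 1.0000
1 2 load 1.1429
2 4 source 1.0000

Γ_L=0.142857, Γ_S=-1.000000; launch V₁=1·75/75=1.000000
k=0 src: V=1.0000
k=1 load: inc=1.000000, refl=1.000000·0.142857=0.1429; V=0.000000+1.000000+0.142857=1.1429
k=2 src: inc=0.142857, refl=0.142857·-1.000000=-0.1429; V=1.000000+0.142857+-0.142857=1.0000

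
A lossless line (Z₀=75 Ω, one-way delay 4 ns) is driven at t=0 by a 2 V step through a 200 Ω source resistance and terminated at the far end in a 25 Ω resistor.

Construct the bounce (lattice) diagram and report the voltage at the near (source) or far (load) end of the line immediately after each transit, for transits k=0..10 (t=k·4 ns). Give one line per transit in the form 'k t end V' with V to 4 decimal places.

Γ_L=-0.500000, Γ_S=0.454545; launch V₁=2·75/275=0.545455
k=0 src: V=0.5455
k=1 load: inc=0.545455, refl=0.545455·-0.500000=-0.2727; V=0.000000+0.545455+-0.272727=0.2727
k=2 src: inc=-0.272727, refl=-0.272727·0.454545=-0.1240; V=0.545455+-0.272727+-0.123967=0.1488
k=3 load: inc=-0.123967, refl=-0.123967·-0.500000=0.0620; V=0.272727+-0.123967+0.061983=0.2107
k=4 src: inc=0.061983, refl=0.061983·0.454545=0.0282; V=0.148760+0.061983+0.028174=0.2389
k=5 load: inc=0.028174, refl=0.028174·-0.500000=-0.0141; V=0.210744+0.028174+-0.014087=0.2248
k=6 src: inc=-0.014087, refl=-0.014087·0.454545=-0.0064; V=0.238918+-0.014087+-0.006403=0.2184
k=7 load: inc=-0.006403, refl=-0.006403·-0.500000=0.0032; V=0.224831+-0.006403+0.003202=0.2216
k=8 src: inc=0.003202, refl=0.003202·0.454545=0.0015; V=0.218428+0.003202+0.001455=0.2231
k=9 load: inc=0.001455, refl=0.001455·-0.500000=-0.0007; V=0.221629+0.001455+-0.000728=0.2224
k=10 src: inc=-0.000728, refl=-0.000728·0.454545=-0.0003; V=0.223085+-0.000728+-0.000331=0.2220

0 0 source 0.5455
1 4 load 0.2727
2 8 source 0.1488
3 12 load 0.2107
4 16 source 0.2389
5 20 load 0.2248
6 24 source 0.2184
7 28 load 0.2216
8 32 source 0.2231
9 36 load 0.2224
10 40 source 0.2220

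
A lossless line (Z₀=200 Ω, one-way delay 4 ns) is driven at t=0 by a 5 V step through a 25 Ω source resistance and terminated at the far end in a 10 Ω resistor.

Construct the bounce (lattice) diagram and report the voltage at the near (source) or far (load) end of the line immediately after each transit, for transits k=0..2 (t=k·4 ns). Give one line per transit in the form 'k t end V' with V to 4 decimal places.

Γ_L=-0.904762, Γ_S=-0.777778; launch V₁=5·200/225=4.444444
k=0 src: V=4.4444
k=1 load: inc=4.444444, refl=4.444444·-0.904762=-4.0212; V=0.000000+4.444444+-4.021164=0.4233
k=2 src: inc=-4.021164, refl=-4.021164·-0.777778=3.1276; V=4.444444+-4.021164+3.127572=3.5509

0 0 source 4.4444
1 4 load 0.4233
2 8 source 3.5509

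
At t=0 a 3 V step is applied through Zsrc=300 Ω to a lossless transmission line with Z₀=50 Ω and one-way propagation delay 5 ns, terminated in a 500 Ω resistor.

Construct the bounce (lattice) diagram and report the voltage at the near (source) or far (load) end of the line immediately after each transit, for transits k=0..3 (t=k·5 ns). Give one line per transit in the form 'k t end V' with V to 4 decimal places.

0 0 source 0.4286
1 5 load 0.7792
2 10 source 1.0297
3 15 load 1.2346

Γ_L=0.818182, Γ_S=0.714286; launch V₁=3·50/350=0.428571
k=0 src: V=0.4286
k=1 load: inc=0.428571, refl=0.428571·0.818182=0.3506; V=0.000000+0.428571+0.350649=0.7792
k=2 src: inc=0.350649, refl=0.350649·0.714286=0.2505; V=0.428571+0.350649+0.250464=1.0297
k=3 load: inc=0.250464, refl=0.250464·0.818182=0.2049; V=0.779221+0.250464+0.204925=1.2346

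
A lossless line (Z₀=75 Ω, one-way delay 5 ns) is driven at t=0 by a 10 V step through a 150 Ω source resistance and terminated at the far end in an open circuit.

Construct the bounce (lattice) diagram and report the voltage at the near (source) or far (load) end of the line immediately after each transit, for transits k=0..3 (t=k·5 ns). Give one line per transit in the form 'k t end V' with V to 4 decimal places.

0 0 source 3.3333
1 5 load 6.6667
2 10 source 7.7778
3 15 load 8.8889

Γ_L=1.000000, Γ_S=0.333333; launch V₁=10·75/225=3.333333
k=0 src: V=3.3333
k=1 load: inc=3.333333, refl=3.333333·1.000000=3.3333; V=0.000000+3.333333+3.333333=6.6667
k=2 src: inc=3.333333, refl=3.333333·0.333333=1.1111; V=3.333333+3.333333+1.111111=7.7778
k=3 load: inc=1.111111, refl=1.111111·1.000000=1.1111; V=6.666667+1.111111+1.111111=8.8889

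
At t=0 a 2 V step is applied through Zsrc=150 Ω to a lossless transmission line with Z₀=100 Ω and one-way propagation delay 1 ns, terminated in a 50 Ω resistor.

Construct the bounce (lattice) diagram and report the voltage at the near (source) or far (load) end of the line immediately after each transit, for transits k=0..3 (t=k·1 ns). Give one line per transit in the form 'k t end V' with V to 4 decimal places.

0 0 source 0.8000
1 1 load 0.5333
2 2 source 0.4800
3 3 load 0.4978

Γ_L=-0.333333, Γ_S=0.200000; launch V₁=2·100/250=0.800000
k=0 src: V=0.8000
k=1 load: inc=0.800000, refl=0.800000·-0.333333=-0.2667; V=0.000000+0.800000+-0.266667=0.5333
k=2 src: inc=-0.266667, refl=-0.266667·0.200000=-0.0533; V=0.800000+-0.266667+-0.053333=0.4800
k=3 load: inc=-0.053333, refl=-0.053333·-0.333333=0.0178; V=0.533333+-0.053333+0.017778=0.4978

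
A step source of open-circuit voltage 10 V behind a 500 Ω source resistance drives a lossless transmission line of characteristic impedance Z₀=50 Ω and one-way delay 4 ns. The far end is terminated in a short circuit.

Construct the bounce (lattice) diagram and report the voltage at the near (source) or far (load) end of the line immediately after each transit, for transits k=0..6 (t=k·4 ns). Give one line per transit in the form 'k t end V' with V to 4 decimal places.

0 0 source 0.9091
1 4 load 0.0000
2 8 source -0.7438
3 12 load 0.0000
4 16 source 0.6086
5 20 load 0.0000
6 24 source -0.4979

Γ_L=-1.000000, Γ_S=0.818182; launch V₁=10·50/550=0.909091
k=0 src: V=0.9091
k=1 load: inc=0.909091, refl=0.909091·-1.000000=-0.9091; V=0.000000+0.909091+-0.909091=0.0000
k=2 src: inc=-0.909091, refl=-0.909091·0.818182=-0.7438; V=0.909091+-0.909091+-0.743802=-0.7438
k=3 load: inc=-0.743802, refl=-0.743802·-1.000000=0.7438; V=0.000000+-0.743802+0.743802=0.0000
k=4 src: inc=0.743802, refl=0.743802·0.818182=0.6086; V=-0.743802+0.743802+0.608565=0.6086
k=5 load: inc=0.608565, refl=0.608565·-1.000000=-0.6086; V=0.000000+0.608565+-0.608565=0.0000
k=6 src: inc=-0.608565, refl=-0.608565·0.818182=-0.4979; V=0.608565+-0.608565+-0.497917=-0.4979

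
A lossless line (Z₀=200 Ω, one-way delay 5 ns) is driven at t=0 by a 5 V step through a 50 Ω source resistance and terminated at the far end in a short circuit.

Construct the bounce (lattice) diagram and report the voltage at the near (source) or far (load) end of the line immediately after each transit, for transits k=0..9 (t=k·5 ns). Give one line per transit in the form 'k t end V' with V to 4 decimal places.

Γ_L=-1.000000, Γ_S=-0.600000; launch V₁=5·200/250=4.000000
k=0 src: V=4.0000
k=1 load: inc=4.000000, refl=4.000000·-1.000000=-4.0000; V=0.000000+4.000000+-4.000000=0.0000
k=2 src: inc=-4.000000, refl=-4.000000·-0.600000=2.4000; V=4.000000+-4.000000+2.400000=2.4000
k=3 load: inc=2.400000, refl=2.400000·-1.000000=-2.4000; V=0.000000+2.400000+-2.400000=0.0000
k=4 src: inc=-2.400000, refl=-2.400000·-0.600000=1.4400; V=2.400000+-2.400000+1.440000=1.4400
k=5 load: inc=1.440000, refl=1.440000·-1.000000=-1.4400; V=0.000000+1.440000+-1.440000=0.0000
k=6 src: inc=-1.440000, refl=-1.440000·-0.600000=0.8640; V=1.440000+-1.440000+0.864000=0.8640
k=7 load: inc=0.864000, refl=0.864000·-1.000000=-0.8640; V=0.000000+0.864000+-0.864000=0.0000
k=8 src: inc=-0.864000, refl=-0.864000·-0.600000=0.5184; V=0.864000+-0.864000+0.518400=0.5184
k=9 load: inc=0.518400, refl=0.518400·-1.000000=-0.5184; V=0.000000+0.518400+-0.518400=0.0000

0 0 source 4.0000
1 5 load 0.0000
2 10 source 2.4000
3 15 load 0.0000
4 20 source 1.4400
5 25 load 0.0000
6 30 source 0.8640
7 35 load 0.0000
8 40 source 0.5184
9 45 load 0.0000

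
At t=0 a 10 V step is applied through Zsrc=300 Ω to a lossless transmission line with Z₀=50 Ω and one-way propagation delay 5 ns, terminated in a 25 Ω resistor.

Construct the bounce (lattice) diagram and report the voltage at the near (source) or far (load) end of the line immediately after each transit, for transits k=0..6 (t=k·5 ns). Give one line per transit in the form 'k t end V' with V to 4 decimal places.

0 0 source 1.4286
1 5 load 0.9524
2 10 source 0.6122
3 15 load 0.7256
4 20 source 0.8066
5 25 load 0.7796
6 30 source 0.7603

Γ_L=-0.333333, Γ_S=0.714286; launch V₁=10·50/350=1.428571
k=0 src: V=1.4286
k=1 load: inc=1.428571, refl=1.428571·-0.333333=-0.4762; V=0.000000+1.428571+-0.476190=0.9524
k=2 src: inc=-0.476190, refl=-0.476190·0.714286=-0.3401; V=1.428571+-0.476190+-0.340136=0.6122
k=3 load: inc=-0.340136, refl=-0.340136·-0.333333=0.1134; V=0.952381+-0.340136+0.113379=0.7256
k=4 src: inc=0.113379, refl=0.113379·0.714286=0.0810; V=0.612245+0.113379+0.080985=0.8066
k=5 load: inc=0.080985, refl=0.080985·-0.333333=-0.0270; V=0.725624+0.080985+-0.026995=0.7796
k=6 src: inc=-0.026995, refl=-0.026995·0.714286=-0.0193; V=0.806608+-0.026995+-0.019282=0.7603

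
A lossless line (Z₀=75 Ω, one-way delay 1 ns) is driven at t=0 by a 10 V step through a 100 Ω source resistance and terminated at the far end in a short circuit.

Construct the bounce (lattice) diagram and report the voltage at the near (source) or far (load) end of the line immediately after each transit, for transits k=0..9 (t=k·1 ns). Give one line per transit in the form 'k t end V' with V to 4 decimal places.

Γ_L=-1.000000, Γ_S=0.142857; launch V₁=10·75/175=4.285714
k=0 src: V=4.2857
k=1 load: inc=4.285714, refl=4.285714·-1.000000=-4.2857; V=0.000000+4.285714+-4.285714=0.0000
k=2 src: inc=-4.285714, refl=-4.285714·0.142857=-0.6122; V=4.285714+-4.285714+-0.612245=-0.6122
k=3 load: inc=-0.612245, refl=-0.612245·-1.000000=0.6122; V=0.000000+-0.612245+0.612245=0.0000
k=4 src: inc=0.612245, refl=0.612245·0.142857=0.0875; V=-0.612245+0.612245+0.087464=0.0875
k=5 load: inc=0.087464, refl=0.087464·-1.000000=-0.0875; V=0.000000+0.087464+-0.087464=0.0000
k=6 src: inc=-0.087464, refl=-0.087464·0.142857=-0.0125; V=0.087464+-0.087464+-0.012495=-0.0125
k=7 load: inc=-0.012495, refl=-0.012495·-1.000000=0.0125; V=0.000000+-0.012495+0.012495=0.0000
k=8 src: inc=0.012495, refl=0.012495·0.142857=0.0018; V=-0.012495+0.012495+0.001785=0.0018
k=9 load: inc=0.001785, refl=0.001785·-1.000000=-0.0018; V=0.000000+0.001785+-0.001785=0.0000

0 0 source 4.2857
1 1 load 0.0000
2 2 source -0.6122
3 3 load 0.0000
4 4 source 0.0875
5 5 load 0.0000
6 6 source -0.0125
7 7 load 0.0000
8 8 source 0.0018
9 9 load 0.0000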